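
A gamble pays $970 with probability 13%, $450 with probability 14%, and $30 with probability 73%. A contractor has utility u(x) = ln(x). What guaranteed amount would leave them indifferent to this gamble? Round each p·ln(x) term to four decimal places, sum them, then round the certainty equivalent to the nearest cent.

$68.87

E[u] = 0.13·ln(970) + 0.14·ln(450) + 0.73·ln(30) = 0.8940 + 0.8553 + 2.4829 = 4.2322
CE = e^4.2322 ≈ 68.87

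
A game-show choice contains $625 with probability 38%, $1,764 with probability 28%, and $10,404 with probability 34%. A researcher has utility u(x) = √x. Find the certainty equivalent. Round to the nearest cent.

$3,129.28

E[u] = 0.38·√625 + 0.28·√1764 + 0.34·√10404 = 0.38·25 + 0.28·42 + 0.34·102 = 55.94
CE = (55.94)² = 3129.2836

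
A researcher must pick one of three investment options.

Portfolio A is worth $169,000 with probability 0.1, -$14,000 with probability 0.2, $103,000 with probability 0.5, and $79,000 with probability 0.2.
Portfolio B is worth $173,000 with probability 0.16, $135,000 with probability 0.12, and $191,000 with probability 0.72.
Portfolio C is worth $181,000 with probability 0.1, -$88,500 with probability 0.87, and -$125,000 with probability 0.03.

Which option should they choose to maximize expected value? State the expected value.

Portfolio A = 0.1 × 169000 + 0.2 × (-14000) + 0.5 × 103000 + 0.2 × 79000 = 16900 − 2800 + 51500 + 15800 = 81400
Portfolio B = 0.16 × 173000 + 0.12 × 135000 + 0.72 × 191000 = 27680 + 16200 + 137520 = 181400
Portfolio C = 0.1 × 181000 + 0.87 × (-88500) + 0.03 × (-125000) = 18100 − 76995 − 3750 = -62645

Portfolio B ($181,400)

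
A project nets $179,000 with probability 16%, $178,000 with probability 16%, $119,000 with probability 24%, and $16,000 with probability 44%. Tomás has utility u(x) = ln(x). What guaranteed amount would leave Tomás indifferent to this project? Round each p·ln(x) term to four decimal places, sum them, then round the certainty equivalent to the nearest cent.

E[u] = 0.16·ln(179000) + 0.16·ln(178000) + 0.24·ln(119000) + 0.44·ln(16000) = 1.9352 + 1.9343 + 2.8049 + 4.2594 = 10.9338
CE = e^10.9338 ≈ 56038.82

$56,038.82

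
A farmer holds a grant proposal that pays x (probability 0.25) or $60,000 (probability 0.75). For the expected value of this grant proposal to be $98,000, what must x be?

x = $212,000

0.25·x + 0.75·60000 = 98000
0.25·x = 98000 − 45000 = 53000
x = 53000 / 0.25 = 212000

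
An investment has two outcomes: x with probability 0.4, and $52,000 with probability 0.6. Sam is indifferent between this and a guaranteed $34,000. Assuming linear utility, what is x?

x = $7,000

0.4·x + 0.6·52000 = 34000
0.4·x = 34000 − 31200 = 2800
x = 2800 / 0.4 = 7000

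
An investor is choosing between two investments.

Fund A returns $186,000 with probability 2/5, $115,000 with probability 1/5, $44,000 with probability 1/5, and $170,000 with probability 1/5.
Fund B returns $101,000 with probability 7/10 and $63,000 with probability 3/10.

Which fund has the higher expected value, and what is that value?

Fund A ($140,200)

Fund A = 2/5 × 186000 + 1/5 × 115000 + 1/5 × 44000 + 1/5 × 170000 = 74400 + 23000 + 8800 + 34000 = 140200
Fund B = 7/10 × 101000 + 3/10 × 63000 = 70700 + 18900 = 89600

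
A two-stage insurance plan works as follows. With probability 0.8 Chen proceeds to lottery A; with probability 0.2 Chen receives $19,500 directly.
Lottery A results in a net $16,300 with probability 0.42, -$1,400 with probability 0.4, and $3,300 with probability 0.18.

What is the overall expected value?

EV(A) = 0.42 × 16300 + 0.4 × (-1400) + 0.18 × 3300 = 6846 − 560 + 594 = 6880
Branch B: 19500 (certain)
Overall = 0.8 × 6880 + 0.2 × 19500 = 5504 + 3900 = 9404

$9,404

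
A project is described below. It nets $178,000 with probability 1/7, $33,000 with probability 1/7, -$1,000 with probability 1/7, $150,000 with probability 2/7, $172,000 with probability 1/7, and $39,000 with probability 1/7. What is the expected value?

$103,000

EV = 1/7 × 178000 + 1/7 × 33000 + 1/7 × (-1000) + 2/7 × 150000 + 1/7 × 172000 + 1/7 × 39000 = 25428.5714 + 4714.2857 − 142.8571 + 42857.1429 + 24571.4286 + 5571.4286 = 103000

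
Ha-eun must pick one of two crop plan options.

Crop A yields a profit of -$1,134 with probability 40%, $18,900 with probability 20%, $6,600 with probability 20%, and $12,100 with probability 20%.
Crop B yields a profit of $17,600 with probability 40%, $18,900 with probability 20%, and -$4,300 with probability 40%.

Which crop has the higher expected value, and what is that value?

Crop A = 0.4 × (-1134) + 0.2 × 18900 + 0.2 × 6600 + 0.2 × 12100 = -453.6 + 3780 + 1320 + 2420 = 7066.4
Crop B = 0.4 × 17600 + 0.2 × 18900 + 0.4 × (-4300) = 7040 + 3780 − 1720 = 9100

Crop B ($9,100)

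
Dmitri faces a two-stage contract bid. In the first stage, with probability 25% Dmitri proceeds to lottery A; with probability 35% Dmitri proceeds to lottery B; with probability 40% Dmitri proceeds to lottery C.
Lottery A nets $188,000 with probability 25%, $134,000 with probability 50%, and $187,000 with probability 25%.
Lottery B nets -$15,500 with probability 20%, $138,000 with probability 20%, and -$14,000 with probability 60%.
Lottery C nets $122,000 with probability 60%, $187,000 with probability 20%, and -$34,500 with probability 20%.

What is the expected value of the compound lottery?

$87,302.50

EV(A) = 0.25 × 188000 + 0.5 × 134000 + 0.25 × 187000 = 47000 + 67000 + 46750 = 160750
EV(B) = 0.2 × (-15500) + 0.2 × 138000 + 0.6 × (-14000) = -3100 + 27600 − 8400 = 16100
EV(C) = 0.6 × 122000 + 0.2 × 187000 + 0.2 × (-34500) = 73200 + 37400 − 6900 = 103700
Overall = 0.25 × 160750 + 0.35 × 16100 + 0.4 × 103700 = 40187.5 + 5635 + 41480 = 87302.5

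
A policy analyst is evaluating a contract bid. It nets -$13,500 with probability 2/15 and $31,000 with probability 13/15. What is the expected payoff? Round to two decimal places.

EV = 2/15 × (-13500) + 13/15 × 31000 = -1800 + 26866.6667 = 25066.6667

$25,066.67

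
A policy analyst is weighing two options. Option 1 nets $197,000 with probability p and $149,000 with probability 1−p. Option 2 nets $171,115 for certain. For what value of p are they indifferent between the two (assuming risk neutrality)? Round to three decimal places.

p = 0.461

p·197000 + (1−p)·149000 = 171115
48000p + 149000 = 171115
p = (171115 − 149000) / 48000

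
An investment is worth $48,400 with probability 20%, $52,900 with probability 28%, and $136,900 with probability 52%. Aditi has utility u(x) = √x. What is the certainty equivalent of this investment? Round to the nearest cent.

E[u] = 0.2·√48400 + 0.28·√52900 + 0.52·√136900 = 0.2·220 + 0.28·230 + 0.52·370 = 300.8
CE = (300.8)² = 90480.64

$90,480.64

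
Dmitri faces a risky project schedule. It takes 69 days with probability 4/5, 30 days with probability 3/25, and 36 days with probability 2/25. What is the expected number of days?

61.68 days

EV = 4/5 × 69 + 3/25 × 30 + 2/25 × 36 = 55.2 + 3.6 + 2.88 = 61.68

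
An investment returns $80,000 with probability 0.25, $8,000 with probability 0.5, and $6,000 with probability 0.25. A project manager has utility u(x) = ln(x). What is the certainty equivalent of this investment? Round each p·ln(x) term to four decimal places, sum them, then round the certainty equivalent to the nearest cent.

E[u] = 0.25·ln(80000) + 0.5·ln(8000) + 0.25·ln(6000) = 2.8224 + 4.4936 + 2.1749 = 9.4909
CE = e^9.4909 ≈ 13238.70

$13,238.70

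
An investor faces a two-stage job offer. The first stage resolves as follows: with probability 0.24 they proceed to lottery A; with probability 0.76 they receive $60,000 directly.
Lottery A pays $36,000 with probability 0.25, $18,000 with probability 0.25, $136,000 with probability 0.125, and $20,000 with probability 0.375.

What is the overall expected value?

EV(A) = 0.25 × 36000 + 0.25 × 18000 + 0.125 × 136000 + 0.375 × 20000 = 9000 + 4500 + 17000 + 7500 = 38000
Branch B: 60000 (certain)
Overall = 0.24 × 38000 + 0.76 × 60000 = 9120 + 45600 = 54720

$54,720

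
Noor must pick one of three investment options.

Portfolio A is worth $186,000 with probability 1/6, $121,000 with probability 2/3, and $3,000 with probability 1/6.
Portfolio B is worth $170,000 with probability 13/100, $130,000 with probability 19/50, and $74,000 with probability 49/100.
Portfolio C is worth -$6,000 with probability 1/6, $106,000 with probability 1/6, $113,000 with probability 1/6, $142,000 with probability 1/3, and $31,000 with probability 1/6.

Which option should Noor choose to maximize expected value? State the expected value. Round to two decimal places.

Portfolio A ($112,166.67)

Portfolio A = 1/6 × 186000 + 2/3 × 121000 + 1/6 × 3000 = 31000 + 80666.6667 + 500 = 112166.6667
Portfolio B = 13/100 × 170000 + 19/50 × 130000 + 49/100 × 74000 = 22100 + 49400 + 36260 = 107760
Portfolio C = 1/6 × (-6000) + 1/6 × 106000 + 1/6 × 113000 + 1/3 × 142000 + 1/6 × 31000 = -1000 + 17666.6667 + 18833.3333 + 47333.3333 + 5166.6667 = 88000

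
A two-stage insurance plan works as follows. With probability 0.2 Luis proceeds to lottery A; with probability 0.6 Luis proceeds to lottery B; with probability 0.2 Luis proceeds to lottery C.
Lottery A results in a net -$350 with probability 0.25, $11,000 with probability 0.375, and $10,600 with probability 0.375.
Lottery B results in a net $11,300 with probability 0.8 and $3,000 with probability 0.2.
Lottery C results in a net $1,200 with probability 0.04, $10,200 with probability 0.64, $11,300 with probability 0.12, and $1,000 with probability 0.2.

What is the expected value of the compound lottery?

$9,012.90

EV(A) = 0.25 × (-350) + 0.375 × 11000 + 0.375 × 10600 = -87.5 + 4125 + 3975 = 8012.5
EV(B) = 0.8 × 11300 + 0.2 × 3000 = 9040 + 600 = 9640
EV(C) = 0.04 × 1200 + 0.64 × 10200 + 0.12 × 11300 + 0.2 × 1000 = 48 + 6528 + 1356 + 200 = 8132
Overall = 0.2 × 8012.5 + 0.6 × 9640 + 0.2 × 8132 = 1602.5 + 5784 + 1626.4 = 9012.9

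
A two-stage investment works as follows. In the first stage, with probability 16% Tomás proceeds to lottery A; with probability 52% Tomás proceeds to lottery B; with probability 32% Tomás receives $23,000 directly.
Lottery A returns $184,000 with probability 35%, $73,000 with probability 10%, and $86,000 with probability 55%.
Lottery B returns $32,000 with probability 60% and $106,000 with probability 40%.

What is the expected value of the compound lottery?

$58,432

EV(A) = 0.35 × 184000 + 0.1 × 73000 + 0.55 × 86000 = 64400 + 7300 + 47300 = 119000
EV(B) = 0.6 × 32000 + 0.4 × 106000 = 19200 + 42400 = 61600
Branch C: 23000 (certain)
Overall = 0.16 × 119000 + 0.52 × 61600 + 0.32 × 23000 = 19040 + 32032 + 7360 = 58432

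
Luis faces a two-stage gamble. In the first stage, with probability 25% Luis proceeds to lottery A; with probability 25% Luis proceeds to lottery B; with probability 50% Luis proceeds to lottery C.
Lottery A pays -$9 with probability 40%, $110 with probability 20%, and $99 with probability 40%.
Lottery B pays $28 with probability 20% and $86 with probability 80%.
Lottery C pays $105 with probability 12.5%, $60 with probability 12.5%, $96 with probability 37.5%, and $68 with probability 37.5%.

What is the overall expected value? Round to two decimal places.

EV(A) = 0.4 × (-9) + 0.2 × 110 + 0.4 × 99 = -3.6 + 22 + 39.6 = 58
EV(B) = 0.2 × 28 + 0.8 × 86 = 5.6 + 68.8 = 74.4
EV(C) = 0.125 × 105 + 0.125 × 60 + 0.375 × 96 + 0.375 × 68 = 13.125 + 7.5 + 36 + 25.5 = 82.125
Overall = 0.25 × 58 + 0.25 × 74.4 + 0.5 × 82.125 = 14.5 + 18.6 + 41.0625 = 74.1625

$74.16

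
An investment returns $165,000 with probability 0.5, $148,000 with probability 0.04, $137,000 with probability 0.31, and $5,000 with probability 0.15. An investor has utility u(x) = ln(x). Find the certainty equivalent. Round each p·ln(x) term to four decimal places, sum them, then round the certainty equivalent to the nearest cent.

E[u] = 0.5·ln(165000) + 0.04·ln(148000) + 0.31·ln(137000) + 0.15·ln(5000) = 6.0069 + 0.4762 + 3.6666 + 1.2776 = 11.4273
CE = e^11.4273 ≈ 91793.80

$91,793.80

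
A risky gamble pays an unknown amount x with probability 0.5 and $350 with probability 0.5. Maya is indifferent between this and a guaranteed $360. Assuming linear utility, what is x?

0.5·x + 0.5·350 = 360
0.5·x = 360 − 175 = 185
x = 185 / 0.5 = 370

x = $370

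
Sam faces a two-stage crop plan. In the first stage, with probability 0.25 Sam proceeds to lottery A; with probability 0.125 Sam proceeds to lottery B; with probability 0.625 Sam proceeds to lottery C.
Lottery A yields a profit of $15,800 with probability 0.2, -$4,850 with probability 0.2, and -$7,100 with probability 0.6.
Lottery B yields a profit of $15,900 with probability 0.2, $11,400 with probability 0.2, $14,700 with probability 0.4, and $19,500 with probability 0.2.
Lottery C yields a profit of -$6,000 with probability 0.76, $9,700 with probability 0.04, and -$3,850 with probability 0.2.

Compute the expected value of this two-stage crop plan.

EV(A) = 0.2 × 15800 + 0.2 × (-4850) + 0.6 × (-7100) = 3160 − 970 − 4260 = -2070
EV(B) = 0.2 × 15900 + 0.2 × 11400 + 0.4 × 14700 + 0.2 × 19500 = 3180 + 2280 + 5880 + 3900 = 15240
EV(C) = 0.76 × (-6000) + 0.04 × 9700 + 0.2 × (-3850) = -4560 + 388 − 770 = -4942
Overall = 0.25 × (-2070) + 0.125 × 15240 + 0.625 × (-4942) = -517.5 + 1905 − 3088.75 = -1701.25

-$1,701.25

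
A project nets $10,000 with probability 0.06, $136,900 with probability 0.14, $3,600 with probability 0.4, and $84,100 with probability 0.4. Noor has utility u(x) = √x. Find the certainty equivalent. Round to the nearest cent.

$39,124.84

E[u] = 0.06·√10000 + 0.14·√136900 + 0.4·√3600 + 0.4·√84100 = 0.06·100 + 0.14·370 + 0.4·60 + 0.4·290 = 197.8
CE = (197.8)² = 39124.84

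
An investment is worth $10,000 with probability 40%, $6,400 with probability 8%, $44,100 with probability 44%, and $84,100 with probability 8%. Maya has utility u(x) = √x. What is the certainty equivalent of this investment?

$26,244

E[u] = 0.4·√10000 + 0.08·√6400 + 0.44·√44100 + 0.08·√84100 = 0.4·100 + 0.08·80 + 0.44·210 + 0.08·290 = 162
CE = (162)² = 26244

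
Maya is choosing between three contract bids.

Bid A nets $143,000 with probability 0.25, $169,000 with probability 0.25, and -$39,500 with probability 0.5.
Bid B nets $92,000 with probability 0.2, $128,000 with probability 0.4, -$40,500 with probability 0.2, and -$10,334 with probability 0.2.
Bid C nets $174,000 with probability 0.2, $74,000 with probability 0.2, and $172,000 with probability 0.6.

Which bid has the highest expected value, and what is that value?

Bid A = 0.25 × 143000 + 0.25 × 169000 + 0.5 × (-39500) = 35750 + 42250 − 19750 = 58250
Bid B = 0.2 × 92000 + 0.4 × 128000 + 0.2 × (-40500) + 0.2 × (-10334) = 18400 + 51200 − 8100 − 2066.8 = 59433.2
Bid C = 0.2 × 174000 + 0.2 × 74000 + 0.6 × 172000 = 34800 + 14800 + 103200 = 152800

Bid C ($152,800)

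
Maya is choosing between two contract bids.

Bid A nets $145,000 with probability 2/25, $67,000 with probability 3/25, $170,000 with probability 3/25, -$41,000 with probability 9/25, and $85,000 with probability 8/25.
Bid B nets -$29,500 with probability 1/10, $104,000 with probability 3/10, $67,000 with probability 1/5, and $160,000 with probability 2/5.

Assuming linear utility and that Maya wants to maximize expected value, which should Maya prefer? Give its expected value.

Bid A = 2/25 × 145000 + 3/25 × 67000 + 3/25 × 170000 + 9/25 × (-41000) + 8/25 × 85000 = 11600 + 8040 + 20400 − 14760 + 27200 = 52480
Bid B = 1/10 × (-29500) + 3/10 × 104000 + 1/5 × 67000 + 2/5 × 160000 = -2950 + 31200 + 13400 + 64000 = 105650

Bid B ($105,650)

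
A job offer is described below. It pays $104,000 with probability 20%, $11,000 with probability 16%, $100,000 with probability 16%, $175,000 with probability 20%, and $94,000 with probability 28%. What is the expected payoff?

EV = 0.2 × 104000 + 0.16 × 11000 + 0.16 × 100000 + 0.2 × 175000 + 0.28 × 94000 = 20800 + 1760 + 16000 + 35000 + 26320 = 99880

$99,880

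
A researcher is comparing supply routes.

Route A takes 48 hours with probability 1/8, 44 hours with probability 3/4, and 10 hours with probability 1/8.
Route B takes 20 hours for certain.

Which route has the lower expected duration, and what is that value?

Route A = 1/8 × 48 + 3/4 × 44 + 1/8 × 10 = 6 + 33 + 1.25 = 40.25
Route B: 20 (certain)

Route B (20 hours)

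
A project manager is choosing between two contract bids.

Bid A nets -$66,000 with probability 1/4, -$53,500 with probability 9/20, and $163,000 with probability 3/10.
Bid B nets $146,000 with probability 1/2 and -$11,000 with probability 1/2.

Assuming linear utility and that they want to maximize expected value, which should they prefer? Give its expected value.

Bid B ($67,500)

Bid A = 1/4 × (-66000) + 9/20 × (-53500) + 3/10 × 163000 = -16500 − 24075 + 48900 = 8325
Bid B = 1/2 × 146000 + 1/2 × (-11000) = 73000 − 5500 = 67500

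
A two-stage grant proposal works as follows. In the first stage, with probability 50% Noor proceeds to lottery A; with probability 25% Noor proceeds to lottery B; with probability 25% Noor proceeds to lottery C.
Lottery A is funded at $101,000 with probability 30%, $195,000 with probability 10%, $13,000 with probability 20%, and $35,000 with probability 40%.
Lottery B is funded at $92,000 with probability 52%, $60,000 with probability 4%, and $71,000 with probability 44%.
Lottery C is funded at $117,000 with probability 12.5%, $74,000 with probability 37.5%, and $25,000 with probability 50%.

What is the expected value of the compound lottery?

EV(A) = 0.3 × 101000 + 0.1 × 195000 + 0.2 × 13000 + 0.4 × 35000 = 30300 + 19500 + 2600 + 14000 = 66400
EV(B) = 0.52 × 92000 + 0.04 × 60000 + 0.44 × 71000 = 47840 + 2400 + 31240 = 81480
EV(C) = 0.125 × 117000 + 0.375 × 74000 + 0.5 × 25000 = 14625 + 27750 + 12500 = 54875
Overall = 0.5 × 66400 + 0.25 × 81480 + 0.25 × 54875 = 33200 + 20370 + 13718.75 = 67288.75

$67,288.75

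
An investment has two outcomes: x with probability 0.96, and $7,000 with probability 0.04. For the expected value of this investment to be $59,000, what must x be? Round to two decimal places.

0.96·x + 0.04·7000 = 59000
0.96·x = 59000 − 280 = 58720
x = 58720 / 0.96 = 61166.6667

x = $61,166.67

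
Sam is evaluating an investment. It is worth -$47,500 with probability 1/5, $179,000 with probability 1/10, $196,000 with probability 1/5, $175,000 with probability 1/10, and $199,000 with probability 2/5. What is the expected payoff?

EV = 1/5 × (-47500) + 1/10 × 179000 + 1/5 × 196000 + 1/10 × 175000 + 2/5 × 199000 = -9500 + 17900 + 39200 + 17500 + 79600 = 144700

$144,700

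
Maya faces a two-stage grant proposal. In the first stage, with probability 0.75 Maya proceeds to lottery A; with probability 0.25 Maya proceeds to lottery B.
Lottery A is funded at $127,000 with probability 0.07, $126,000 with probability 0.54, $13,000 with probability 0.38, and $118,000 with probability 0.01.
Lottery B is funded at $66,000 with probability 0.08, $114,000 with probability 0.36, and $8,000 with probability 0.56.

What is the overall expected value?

EV(A) = 0.07 × 127000 + 0.54 × 126000 + 0.38 × 13000 + 0.01 × 118000 = 8890 + 68040 + 4940 + 1180 = 83050
EV(B) = 0.08 × 66000 + 0.36 × 114000 + 0.56 × 8000 = 5280 + 41040 + 4480 = 50800
Overall = 0.75 × 83050 + 0.25 × 50800 = 62287.5 + 12700 = 74987.5

$74,987.50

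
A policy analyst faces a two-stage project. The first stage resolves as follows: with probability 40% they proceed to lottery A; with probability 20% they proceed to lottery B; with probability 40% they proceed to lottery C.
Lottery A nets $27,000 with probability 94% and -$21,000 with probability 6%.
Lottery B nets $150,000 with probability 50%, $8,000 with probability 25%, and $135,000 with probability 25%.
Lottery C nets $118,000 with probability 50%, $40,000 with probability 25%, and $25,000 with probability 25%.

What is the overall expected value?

EV(A) = 0.94 × 27000 + 0.06 × (-21000) = 25380 − 1260 = 24120
EV(B) = 0.5 × 150000 + 0.25 × 8000 + 0.25 × 135000 = 75000 + 2000 + 33750 = 110750
EV(C) = 0.5 × 118000 + 0.25 × 40000 + 0.25 × 25000 = 59000 + 10000 + 6250 = 75250
Overall = 0.4 × 24120 + 0.2 × 110750 + 0.4 × 75250 = 9648 + 22150 + 30100 = 61898

$61,898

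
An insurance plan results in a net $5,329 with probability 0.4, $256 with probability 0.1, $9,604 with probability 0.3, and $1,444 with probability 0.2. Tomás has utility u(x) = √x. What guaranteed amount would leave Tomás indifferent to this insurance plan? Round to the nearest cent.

$4,596.84

E[u] = 0.4·√5329 + 0.1·√256 + 0.3·√9604 + 0.2·√1444 = 0.4·73 + 0.1·16 + 0.3·98 + 0.2·38 = 67.8
CE = (67.8)² = 4596.84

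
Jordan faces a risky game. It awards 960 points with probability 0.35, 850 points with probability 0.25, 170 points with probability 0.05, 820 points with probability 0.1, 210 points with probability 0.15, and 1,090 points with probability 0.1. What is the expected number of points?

779.5 points

EV = 0.35 × 960 + 0.25 × 850 + 0.05 × 170 + 0.1 × 820 + 0.15 × 210 + 0.1 × 1090 = 336 + 212.5 + 8.5 + 82 + 31.5 + 109 = 779.5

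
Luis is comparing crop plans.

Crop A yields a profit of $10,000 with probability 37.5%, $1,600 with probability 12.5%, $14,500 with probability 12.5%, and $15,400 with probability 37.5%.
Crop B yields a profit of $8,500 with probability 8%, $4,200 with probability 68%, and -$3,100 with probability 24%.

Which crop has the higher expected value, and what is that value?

Crop A = 0.375 × 10000 + 0.125 × 1600 + 0.125 × 14500 + 0.375 × 15400 = 3750 + 200 + 1812.5 + 5775 = 11537.5
Crop B = 0.08 × 8500 + 0.68 × 4200 + 0.24 × (-3100) = 680 + 2856 − 744 = 2792

Crop A ($11,537.50)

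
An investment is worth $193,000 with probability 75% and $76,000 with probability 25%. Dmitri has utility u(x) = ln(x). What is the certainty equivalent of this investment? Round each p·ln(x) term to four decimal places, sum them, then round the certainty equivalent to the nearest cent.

E[u] = 0.75·ln(193000) + 0.25·ln(76000) = 9.1278 + 2.8096 = 11.9374
CE = e^11.9374 ≈ 152878.69

$152,878.69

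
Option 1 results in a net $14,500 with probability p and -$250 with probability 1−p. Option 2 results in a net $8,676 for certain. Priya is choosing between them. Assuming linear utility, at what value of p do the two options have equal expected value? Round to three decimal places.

p = 0.605

p·14500 + (1−p)·(-250) = 8676
14750p − 250 = 8676
p = (8676 + 250) / 14750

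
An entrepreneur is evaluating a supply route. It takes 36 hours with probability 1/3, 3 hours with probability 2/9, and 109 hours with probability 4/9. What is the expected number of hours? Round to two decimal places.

EV = 1/3 × 36 + 2/9 × 3 + 4/9 × 109 = 12 + 0.6667 + 48.4444 = 61.1111

61.11 hours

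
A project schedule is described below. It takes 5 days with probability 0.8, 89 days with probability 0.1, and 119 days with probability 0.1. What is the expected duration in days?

24.8 days

EV = 0.8 × 5 + 0.1 × 89 + 0.1 × 119 = 4 + 8.9 + 11.9 = 24.8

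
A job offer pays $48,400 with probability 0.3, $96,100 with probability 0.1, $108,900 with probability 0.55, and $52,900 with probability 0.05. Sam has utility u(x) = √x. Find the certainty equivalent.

$84,100

E[u] = 0.3·√48400 + 0.1·√96100 + 0.55·√108900 + 0.05·√52900 = 0.3·220 + 0.1·310 + 0.55·330 + 0.05·230 = 290
CE = (290)² = 84100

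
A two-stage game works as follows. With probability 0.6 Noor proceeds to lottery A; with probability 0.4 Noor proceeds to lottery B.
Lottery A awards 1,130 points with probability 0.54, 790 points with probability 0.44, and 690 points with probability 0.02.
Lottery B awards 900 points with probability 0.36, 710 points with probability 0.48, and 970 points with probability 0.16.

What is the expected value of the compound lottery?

EV(A) = 0.54 × 1130 + 0.44 × 790 + 0.02 × 690 = 610.2 + 347.6 + 13.8 = 971.6
EV(B) = 0.36 × 900 + 0.48 × 710 + 0.16 × 970 = 324 + 340.8 + 155.2 = 820
Overall = 0.6 × 971.6 + 0.4 × 820 = 582.96 + 328 = 910.96

910.96 points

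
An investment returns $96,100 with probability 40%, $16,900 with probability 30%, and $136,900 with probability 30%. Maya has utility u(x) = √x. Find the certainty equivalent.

$75,076

E[u] = 0.4·√96100 + 0.3·√16900 + 0.3·√136900 = 0.4·310 + 0.3·130 + 0.3·370 = 274
CE = (274)² = 75076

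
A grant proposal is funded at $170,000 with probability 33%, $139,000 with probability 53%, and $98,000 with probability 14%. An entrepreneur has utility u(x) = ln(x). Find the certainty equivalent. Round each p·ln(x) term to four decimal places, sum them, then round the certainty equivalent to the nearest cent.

E[u] = 0.33·ln(170000) + 0.53·ln(139000) + 0.14·ln(98000) = 3.9744 + 6.2764 + 1.6090 = 11.8598
CE = e^11.8598 ≈ 141463.92

$141,463.92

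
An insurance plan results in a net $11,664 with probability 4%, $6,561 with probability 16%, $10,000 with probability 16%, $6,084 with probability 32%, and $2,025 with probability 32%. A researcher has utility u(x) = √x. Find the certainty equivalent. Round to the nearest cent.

E[u] = 0.04·√11664 + 0.16·√6561 + 0.16·√10000 + 0.32·√6084 + 0.32·√2025 = 0.04·108 + 0.16·81 + 0.16·100 + 0.32·78 + 0.32·45 = 72.64
CE = (72.64)² = 5276.5696

$5,276.57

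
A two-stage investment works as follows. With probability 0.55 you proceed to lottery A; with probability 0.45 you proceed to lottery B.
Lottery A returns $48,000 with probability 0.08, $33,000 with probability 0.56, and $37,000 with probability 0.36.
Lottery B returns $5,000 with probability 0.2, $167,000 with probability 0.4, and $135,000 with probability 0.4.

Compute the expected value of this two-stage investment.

$74,412

EV(A) = 0.08 × 48000 + 0.56 × 33000 + 0.36 × 37000 = 3840 + 18480 + 13320 = 35640
EV(B) = 0.2 × 5000 + 0.4 × 167000 + 0.4 × 135000 = 1000 + 66800 + 54000 = 121800
Overall = 0.55 × 35640 + 0.45 × 121800 = 19602 + 54810 = 74412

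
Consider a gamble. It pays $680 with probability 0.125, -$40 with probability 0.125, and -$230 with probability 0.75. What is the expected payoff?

EV = 0.125 × 680 + 0.125 × (-40) + 0.75 × (-230) = 85 − 5 − 172.5 = -92.5

-$92.50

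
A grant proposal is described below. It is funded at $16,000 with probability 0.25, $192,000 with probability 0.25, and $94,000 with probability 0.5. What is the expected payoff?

EV = 0.25 × 16000 + 0.25 × 192000 + 0.5 × 94000 = 4000 + 48000 + 47000 = 99000

$99,000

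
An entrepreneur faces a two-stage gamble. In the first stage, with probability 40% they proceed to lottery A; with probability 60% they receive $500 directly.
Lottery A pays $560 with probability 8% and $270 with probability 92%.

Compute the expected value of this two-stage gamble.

$417.28

EV(A) = 0.08 × 560 + 0.92 × 270 = 44.8 + 248.4 = 293.2
Branch B: 500 (certain)
Overall = 0.4 × 293.2 + 0.6 × 500 = 117.28 + 300 = 417.28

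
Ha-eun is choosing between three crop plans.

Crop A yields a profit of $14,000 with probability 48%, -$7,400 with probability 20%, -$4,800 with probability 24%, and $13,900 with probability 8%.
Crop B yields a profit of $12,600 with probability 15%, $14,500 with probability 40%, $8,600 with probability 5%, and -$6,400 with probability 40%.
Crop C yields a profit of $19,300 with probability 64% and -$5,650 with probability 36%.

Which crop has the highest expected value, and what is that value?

Crop C ($10,318)

Crop A = 0.48 × 14000 + 0.2 × (-7400) + 0.24 × (-4800) + 0.08 × 13900 = 6720 − 1480 − 1152 + 1112 = 5200
Crop B = 0.15 × 12600 + 0.4 × 14500 + 0.05 × 8600 + 0.4 × (-6400) = 1890 + 5800 + 430 − 2560 = 5560
Crop C = 0.64 × 19300 + 0.36 × (-5650) = 12352 − 2034 = 10318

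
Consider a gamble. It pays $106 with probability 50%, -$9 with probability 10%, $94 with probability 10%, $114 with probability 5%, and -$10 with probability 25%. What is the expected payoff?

$64.70

EV = 0.5 × 106 + 0.1 × (-9) + 0.1 × 94 + 0.05 × 114 + 0.25 × (-10) = 53 − 0.9 + 9.4 + 5.7 − 2.5 = 64.7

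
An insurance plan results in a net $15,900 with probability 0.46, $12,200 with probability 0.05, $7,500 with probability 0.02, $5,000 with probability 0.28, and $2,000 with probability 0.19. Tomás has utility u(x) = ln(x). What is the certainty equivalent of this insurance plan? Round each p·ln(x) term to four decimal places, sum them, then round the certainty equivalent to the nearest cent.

E[u] = 0.46·ln(15900) + 0.05·ln(12200) + 0.02·ln(7500) + 0.28·ln(5000) + 0.19·ln(2000) = 4.4501 + 0.4705 + 0.1785 + 2.3848 + 1.4442 = 8.9281
CE = e^8.9281 ≈ 7540.92

$7,540.92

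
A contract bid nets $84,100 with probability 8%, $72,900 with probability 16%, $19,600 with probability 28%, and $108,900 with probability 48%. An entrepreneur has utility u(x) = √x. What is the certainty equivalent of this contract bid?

E[u] = 0.08·√84100 + 0.16·√72900 + 0.28·√19600 + 0.48·√108900 = 0.08·290 + 0.16·270 + 0.28·140 + 0.48·330 = 264
CE = (264)² = 69696

$69,696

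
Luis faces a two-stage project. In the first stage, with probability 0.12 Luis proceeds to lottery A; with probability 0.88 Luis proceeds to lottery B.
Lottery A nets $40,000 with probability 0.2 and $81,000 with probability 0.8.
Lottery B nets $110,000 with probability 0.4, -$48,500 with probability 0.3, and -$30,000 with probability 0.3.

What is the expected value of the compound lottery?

$26,732

EV(A) = 0.2 × 40000 + 0.8 × 81000 = 8000 + 64800 = 72800
EV(B) = 0.4 × 110000 + 0.3 × (-48500) + 0.3 × (-30000) = 44000 − 14550 − 9000 = 20450
Overall = 0.12 × 72800 + 0.88 × 20450 = 8736 + 17996 = 26732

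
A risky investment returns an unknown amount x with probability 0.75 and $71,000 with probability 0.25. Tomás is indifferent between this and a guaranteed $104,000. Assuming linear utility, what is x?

x = $115,000

0.75·x + 0.25·71000 = 104000
0.75·x = 104000 − 17750 = 86250
x = 86250 / 0.75 = 115000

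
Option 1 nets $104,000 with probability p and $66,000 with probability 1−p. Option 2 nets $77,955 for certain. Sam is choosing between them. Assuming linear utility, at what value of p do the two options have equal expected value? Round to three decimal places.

p·104000 + (1−p)·66000 = 77955
38000p + 66000 = 77955
p = (77955 − 66000) / 38000

p = 0.315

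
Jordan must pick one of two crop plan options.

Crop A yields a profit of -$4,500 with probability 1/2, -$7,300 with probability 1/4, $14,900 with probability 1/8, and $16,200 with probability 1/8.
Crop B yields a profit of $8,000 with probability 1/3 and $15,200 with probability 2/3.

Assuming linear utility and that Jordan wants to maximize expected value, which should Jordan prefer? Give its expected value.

Crop A = 1/2 × (-4500) + 1/4 × (-7300) + 1/8 × 14900 + 1/8 × 16200 = -2250 − 1825 + 1862.5 + 2025 = -187.5
Crop B = 1/3 × 8000 + 2/3 × 15200 = 2666.6667 + 10133.3333 = 12800

Crop B ($12,800)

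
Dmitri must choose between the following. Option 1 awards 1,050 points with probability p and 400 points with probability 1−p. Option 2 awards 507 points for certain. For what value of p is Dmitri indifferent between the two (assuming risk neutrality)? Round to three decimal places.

p = 0.165

p·1050 + (1−p)·400 = 507
650p + 400 = 507
p = (507 − 400) / 650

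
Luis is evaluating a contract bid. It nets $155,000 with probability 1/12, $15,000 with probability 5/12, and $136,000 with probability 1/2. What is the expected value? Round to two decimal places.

$87,166.67

EV = 1/12 × 155000 + 5/12 × 15000 + 1/2 × 136000 = 12916.6667 + 6250 + 68000 = 87166.6667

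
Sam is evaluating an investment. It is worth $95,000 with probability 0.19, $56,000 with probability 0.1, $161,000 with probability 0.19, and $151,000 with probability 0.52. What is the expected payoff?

EV = 0.19 × 95000 + 0.1 × 56000 + 0.19 × 161000 + 0.52 × 151000 = 18050 + 5600 + 30590 + 78520 = 132760

$132,760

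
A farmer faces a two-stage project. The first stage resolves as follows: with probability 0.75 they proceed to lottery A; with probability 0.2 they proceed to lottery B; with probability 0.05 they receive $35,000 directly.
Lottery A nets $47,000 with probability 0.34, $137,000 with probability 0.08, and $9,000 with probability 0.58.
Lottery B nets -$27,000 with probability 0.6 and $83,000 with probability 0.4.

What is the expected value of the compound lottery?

EV(A) = 0.34 × 47000 + 0.08 × 137000 + 0.58 × 9000 = 15980 + 10960 + 5220 = 32160
EV(B) = 0.6 × (-27000) + 0.4 × 83000 = -16200 + 33200 = 17000
Branch C: 35000 (certain)
Overall = 0.75 × 32160 + 0.2 × 17000 + 0.05 × 35000 = 24120 + 3400 + 1750 = 29270

$29,270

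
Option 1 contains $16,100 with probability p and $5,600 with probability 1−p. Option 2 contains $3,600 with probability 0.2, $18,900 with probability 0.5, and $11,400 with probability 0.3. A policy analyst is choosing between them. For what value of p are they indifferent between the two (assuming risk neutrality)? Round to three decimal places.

EV(Option 2) = 0.2 × 3600 + 0.5 × 18900 + 0.3 × 11400 = 720 + 9450 + 3420 = 13590
p·16100 + (1−p)·5600 = 13590
10500p + 5600 = 13590
p = (13590 − 5600) / 10500

p = 0.761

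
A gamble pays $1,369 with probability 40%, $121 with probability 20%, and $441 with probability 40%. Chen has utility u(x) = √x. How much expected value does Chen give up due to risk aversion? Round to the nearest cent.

E[u] = 0.4·√1369 + 0.2·√121 + 0.4·√441 = 0.4·37 + 0.2·11 + 0.4·21 = 25.4
CE = (25.4)² = 645.16
Risk premium = EV − CE = 748.2 − 645.16 = 103.04

$103.04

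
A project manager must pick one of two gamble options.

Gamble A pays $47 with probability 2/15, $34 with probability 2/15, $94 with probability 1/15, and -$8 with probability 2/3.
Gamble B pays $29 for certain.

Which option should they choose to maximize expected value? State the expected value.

Gamble A = 2/15 × 47 + 2/15 × 34 + 1/15 × 94 + 2/3 × (-8) = 6.2667 + 4.5333 + 6.2667 − 5.3333 = 11.7333
Gamble B: 29 (certain)

Gamble B ($29)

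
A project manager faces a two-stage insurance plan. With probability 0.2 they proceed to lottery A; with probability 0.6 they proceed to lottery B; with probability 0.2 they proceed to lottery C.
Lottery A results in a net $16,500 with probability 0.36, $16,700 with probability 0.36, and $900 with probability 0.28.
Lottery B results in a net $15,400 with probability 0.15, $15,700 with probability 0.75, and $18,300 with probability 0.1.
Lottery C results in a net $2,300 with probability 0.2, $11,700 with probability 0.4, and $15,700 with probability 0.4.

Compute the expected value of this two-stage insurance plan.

$14,273.80

EV(A) = 0.36 × 16500 + 0.36 × 16700 + 0.28 × 900 = 5940 + 6012 + 252 = 12204
EV(B) = 0.15 × 15400 + 0.75 × 15700 + 0.1 × 18300 = 2310 + 11775 + 1830 = 15915
EV(C) = 0.2 × 2300 + 0.4 × 11700 + 0.4 × 15700 = 460 + 4680 + 6280 = 11420
Overall = 0.2 × 12204 + 0.6 × 15915 + 0.2 × 11420 = 2440.8 + 9549 + 2284 = 14273.8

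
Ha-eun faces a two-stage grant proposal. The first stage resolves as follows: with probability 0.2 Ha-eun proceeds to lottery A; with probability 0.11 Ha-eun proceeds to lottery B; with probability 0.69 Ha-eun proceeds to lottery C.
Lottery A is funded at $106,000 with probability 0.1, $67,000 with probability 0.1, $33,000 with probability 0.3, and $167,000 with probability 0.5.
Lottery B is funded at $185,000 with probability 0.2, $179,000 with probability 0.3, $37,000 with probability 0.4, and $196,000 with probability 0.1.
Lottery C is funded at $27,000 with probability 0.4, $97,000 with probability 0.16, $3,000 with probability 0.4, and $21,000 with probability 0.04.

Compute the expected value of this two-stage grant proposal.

EV(A) = 0.1 × 106000 + 0.1 × 67000 + 0.3 × 33000 + 0.5 × 167000 = 10600 + 6700 + 9900 + 83500 = 110700
EV(B) = 0.2 × 185000 + 0.3 × 179000 + 0.4 × 37000 + 0.1 × 196000 = 37000 + 53700 + 14800 + 19600 = 125100
EV(C) = 0.4 × 27000 + 0.16 × 97000 + 0.4 × 3000 + 0.04 × 21000 = 10800 + 15520 + 1200 + 840 = 28360
Overall = 0.2 × 110700 + 0.11 × 125100 + 0.69 × 28360 = 22140 + 13761 + 19568.4 = 55469.4

$55,469.40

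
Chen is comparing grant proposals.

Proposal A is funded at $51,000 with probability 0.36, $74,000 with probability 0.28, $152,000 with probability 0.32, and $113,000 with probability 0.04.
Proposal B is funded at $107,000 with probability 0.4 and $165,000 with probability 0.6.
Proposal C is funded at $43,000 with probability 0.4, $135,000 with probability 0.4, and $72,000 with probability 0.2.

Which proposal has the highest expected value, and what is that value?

Proposal B ($141,800)

Proposal A = 0.36 × 51000 + 0.28 × 74000 + 0.32 × 152000 + 0.04 × 113000 = 18360 + 20720 + 48640 + 4520 = 92240
Proposal B = 0.4 × 107000 + 0.6 × 165000 = 42800 + 99000 = 141800
Proposal C = 0.4 × 43000 + 0.4 × 135000 + 0.2 × 72000 = 17200 + 54000 + 14400 = 85600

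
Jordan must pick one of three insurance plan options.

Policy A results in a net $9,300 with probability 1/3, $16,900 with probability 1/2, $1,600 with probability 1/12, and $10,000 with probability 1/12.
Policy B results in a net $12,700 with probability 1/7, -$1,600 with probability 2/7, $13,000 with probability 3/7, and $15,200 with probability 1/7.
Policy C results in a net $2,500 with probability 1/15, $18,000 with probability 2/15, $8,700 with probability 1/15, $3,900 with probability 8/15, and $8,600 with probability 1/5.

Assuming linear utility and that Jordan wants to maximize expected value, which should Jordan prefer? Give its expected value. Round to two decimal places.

Policy A = 1/3 × 9300 + 1/2 × 16900 + 1/12 × 1600 + 1/12 × 10000 = 3100 + 8450 + 133.3333 + 833.3333 = 12516.6667
Policy B = 1/7 × 12700 + 2/7 × (-1600) + 3/7 × 13000 + 1/7 × 15200 = 1814.2857 − 457.1429 + 5571.4286 + 2171.4286 = 9100
Policy C = 1/15 × 2500 + 2/15 × 18000 + 1/15 × 8700 + 8/15 × 3900 + 1/5 × 8600 = 166.6667 + 2400 + 580 + 2080 + 1720 = 6946.6667

Policy A ($12,516.67)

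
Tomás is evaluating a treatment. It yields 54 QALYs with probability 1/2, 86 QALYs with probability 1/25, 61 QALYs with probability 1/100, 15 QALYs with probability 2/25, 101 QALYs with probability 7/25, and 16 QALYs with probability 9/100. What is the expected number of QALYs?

EV = 1/2 × 54 + 1/25 × 86 + 1/100 × 61 + 2/25 × 15 + 7/25 × 101 + 9/100 × 16 = 27 + 3.44 + 0.61 + 1.2 + 28.28 + 1.44 = 61.97

61.97 QALYs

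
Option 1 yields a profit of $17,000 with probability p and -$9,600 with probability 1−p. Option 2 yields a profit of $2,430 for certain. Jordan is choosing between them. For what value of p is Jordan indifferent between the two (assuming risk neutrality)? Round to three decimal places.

p = 0.452

p·17000 + (1−p)·(-9600) = 2430
26600p − 9600 = 2430
p = (2430 + 9600) / 26600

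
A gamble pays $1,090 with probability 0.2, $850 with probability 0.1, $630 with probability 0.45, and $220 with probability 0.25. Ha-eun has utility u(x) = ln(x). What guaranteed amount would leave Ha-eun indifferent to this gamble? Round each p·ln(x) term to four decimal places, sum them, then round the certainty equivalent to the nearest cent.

$556.85

E[u] = 0.2·ln(1090) + 0.1·ln(850) + 0.45·ln(630) + 0.25·ln(220) = 1.3988 + 0.6745 + 2.9006 + 1.3484 = 6.3223
CE = e^6.3223 ≈ 556.85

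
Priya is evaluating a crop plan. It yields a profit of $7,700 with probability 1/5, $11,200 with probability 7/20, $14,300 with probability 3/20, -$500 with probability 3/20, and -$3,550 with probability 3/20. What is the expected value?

EV = 1/5 × 7700 + 7/20 × 11200 + 3/20 × 14300 + 3/20 × (-500) + 3/20 × (-3550) = 1540 + 3920 + 2145 − 75 − 532.5 = 6997.5

$6,997.50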